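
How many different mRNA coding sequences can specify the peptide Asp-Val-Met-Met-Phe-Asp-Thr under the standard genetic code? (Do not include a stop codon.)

Asp: 2 codons.
Val: 4 codons.
Met: 1 codon.
Met: 1 codon.
Phe: 2 codons.
Asp: 2 codons.
Thr: 4 codons.
2 × 4 × 1 × 1 × 2 × 2 × 4 = 128.

128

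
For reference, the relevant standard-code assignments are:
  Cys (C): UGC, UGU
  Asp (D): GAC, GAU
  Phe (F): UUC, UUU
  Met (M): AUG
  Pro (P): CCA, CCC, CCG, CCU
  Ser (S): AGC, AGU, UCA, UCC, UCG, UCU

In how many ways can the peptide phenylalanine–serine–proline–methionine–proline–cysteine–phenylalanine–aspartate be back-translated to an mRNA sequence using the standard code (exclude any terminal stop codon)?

Phe: 2 codons.
Ser: 6 codons.
Pro: 4 codons.
Met: 1 codon.
Pro: 4 codons.
Cys: 2 codons.
Phe: 2 codons.
Asp: 2 codons.
2 × 6 × 4 × 1 × 4 × 2 × 2 × 2 = 1536.

1536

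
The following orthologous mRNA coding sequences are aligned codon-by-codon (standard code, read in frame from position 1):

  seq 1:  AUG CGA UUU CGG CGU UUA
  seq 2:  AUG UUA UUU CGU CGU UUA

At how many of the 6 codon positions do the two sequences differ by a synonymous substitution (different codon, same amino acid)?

1

Codon 1: AUG Met / AUG Met — identical.
Codon 2: CGA Arg / UUA Leu — nonsynonymous.
Codon 3: UUU Phe / UUU Phe — identical.
Codon 4: CGG Arg / CGU Arg — synonymous.
Codon 5: CGU Arg / CGU Arg — identical.
Codon 6: UUA Leu / UUA Leu — identical.
Synonymous differences: 1.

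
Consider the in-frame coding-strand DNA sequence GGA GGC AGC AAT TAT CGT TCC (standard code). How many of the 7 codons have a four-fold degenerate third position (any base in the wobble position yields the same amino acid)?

4

Codon 1 GGA (Gly): third position 4-fold.
Codon 2 GGC (Gly): third position 4-fold.
Codon 3 AGC (Ser): third position 2-fold.
Codon 4 AAT (Asn): third position 2-fold.
Codon 5 TAT (Tyr): third position 2-fold.
Codon 6 CGT (Arg): third position 4-fold.
Codon 7 TCC (Ser): third position 4-fold.
Four-fold degenerate third positions: 4.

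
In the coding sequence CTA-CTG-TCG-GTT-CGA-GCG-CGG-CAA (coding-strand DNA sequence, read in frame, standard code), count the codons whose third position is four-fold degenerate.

Codon 1 CTA (Leu): third position 4-fold.
Codon 2 CTG (Leu): third position 4-fold.
Codon 3 TCG (Ser): third position 4-fold.
Codon 4 GTT (Val): third position 4-fold.
Codon 5 CGA (Arg): third position 4-fold.
Codon 6 GCG (Ala): third position 4-fold.
Codon 7 CGG (Arg): third position 4-fold.
Codon 8 CAA (Gln): third position 2-fold.
Four-fold degenerate third positions: 7.

7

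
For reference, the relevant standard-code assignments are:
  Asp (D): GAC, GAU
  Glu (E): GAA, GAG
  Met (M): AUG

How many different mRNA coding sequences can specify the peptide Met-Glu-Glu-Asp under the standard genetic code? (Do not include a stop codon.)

8

Met: 1 codon.
Glu: 2 codons.
Glu: 2 codons.
Asp: 2 codons.
1 × 2 × 2 × 2 = 8.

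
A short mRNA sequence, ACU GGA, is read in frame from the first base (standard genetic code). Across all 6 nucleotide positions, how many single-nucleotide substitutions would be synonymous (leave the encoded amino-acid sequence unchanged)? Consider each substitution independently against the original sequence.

Codon 1 (ACU, Thr): 3 synonymous substitutions.
Codon 2 (GGA, Gly): 3 synonymous substitutions.
Total: 3 + 3 = 6.

6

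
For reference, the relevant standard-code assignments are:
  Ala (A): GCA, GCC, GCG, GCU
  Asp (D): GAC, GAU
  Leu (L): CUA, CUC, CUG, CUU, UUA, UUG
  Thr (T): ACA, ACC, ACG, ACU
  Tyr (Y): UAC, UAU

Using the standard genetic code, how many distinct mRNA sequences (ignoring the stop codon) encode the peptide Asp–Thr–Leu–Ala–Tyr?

Asp: 2 codons.
Thr: 4 codons.
Leu: 6 codons.
Ala: 4 codons.
Tyr: 2 codons.
2 × 4 × 6 × 4 × 2 = 384.

384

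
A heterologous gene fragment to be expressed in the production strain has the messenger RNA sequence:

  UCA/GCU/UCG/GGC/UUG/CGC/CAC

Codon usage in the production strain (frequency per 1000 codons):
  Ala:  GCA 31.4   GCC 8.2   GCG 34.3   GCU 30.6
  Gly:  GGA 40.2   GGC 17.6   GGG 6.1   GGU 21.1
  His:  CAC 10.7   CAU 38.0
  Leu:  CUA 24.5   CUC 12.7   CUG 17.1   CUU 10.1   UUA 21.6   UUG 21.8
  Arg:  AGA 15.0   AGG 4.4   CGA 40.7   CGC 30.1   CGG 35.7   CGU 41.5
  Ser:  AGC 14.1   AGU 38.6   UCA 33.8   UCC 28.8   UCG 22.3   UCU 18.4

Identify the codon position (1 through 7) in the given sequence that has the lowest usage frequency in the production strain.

Codon 1 UCA (Ser): 33.8 per 1000.
Codon 2 GCU (Ala): 30.6 per 1000.
Codon 3 UCG (Ser): 22.3 per 1000.
Codon 4 GGC (Gly): 17.6 per 1000.
Codon 5 UUG (Leu): 21.8 per 1000.
Codon 6 CGC (Arg): 30.1 per 1000.
Codon 7 CAC (His): 10.7 per 1000.
Lowest frequency is 10.7 at codon 7.

7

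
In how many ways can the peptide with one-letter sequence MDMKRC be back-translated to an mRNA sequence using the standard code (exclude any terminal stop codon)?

48

Met: 1 codon.
Asp: 2 codons.
Met: 1 codon.
Lys: 2 codons.
Arg: 6 codons.
Cys: 2 codons.
1 × 2 × 1 × 2 × 6 × 2 = 48.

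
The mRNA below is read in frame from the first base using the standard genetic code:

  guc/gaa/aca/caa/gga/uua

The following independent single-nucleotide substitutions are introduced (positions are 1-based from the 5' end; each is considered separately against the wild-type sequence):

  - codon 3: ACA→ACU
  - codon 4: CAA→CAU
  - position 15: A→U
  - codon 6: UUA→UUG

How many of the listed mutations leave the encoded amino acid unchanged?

Codon 3: ACA (Thr) → ACU (Thr) — synonymous.
Codon 4: CAA (Gln) → CAU (His) — missense.
Codon 5: GGA (Gly) → GGU (Gly) — synonymous.
Codon 6: UUA (Leu) → UUG (Leu) — synonymous.
Synonymous: 3 of 4.

3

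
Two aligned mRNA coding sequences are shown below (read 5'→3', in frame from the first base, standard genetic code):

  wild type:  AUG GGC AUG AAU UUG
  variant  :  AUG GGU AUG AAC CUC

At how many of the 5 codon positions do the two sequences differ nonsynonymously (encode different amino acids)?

0

Codon 1: AUG Met / AUG Met — identical.
Codon 2: GGC Gly / GGU Gly — synonymous.
Codon 3: AUG Met / AUG Met — identical.
Codon 4: AAU Asn / AAC Asn — synonymous.
Codon 5: UUG Leu / CUC Leu — synonymous.
Nonsynonymous differences: 0.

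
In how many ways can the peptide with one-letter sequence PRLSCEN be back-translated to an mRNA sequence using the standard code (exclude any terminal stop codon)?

Pro: 4 codons.
Arg: 6 codons.
Leu: 6 codons.
Ser: 6 codons.
Cys: 2 codons.
Glu: 2 codons.
Asn: 2 codons.
4 × 6 × 6 × 6 × 2 × 2 × 2 = 6912.

6912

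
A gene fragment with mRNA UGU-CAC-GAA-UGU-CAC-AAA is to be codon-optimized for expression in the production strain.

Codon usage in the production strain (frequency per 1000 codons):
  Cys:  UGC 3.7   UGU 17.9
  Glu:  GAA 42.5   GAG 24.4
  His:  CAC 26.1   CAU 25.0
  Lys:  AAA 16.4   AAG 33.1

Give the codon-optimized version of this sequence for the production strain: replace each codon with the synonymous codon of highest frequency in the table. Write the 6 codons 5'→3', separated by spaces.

Codon 1 (Cys): best is UGU at 17.9.
Codon 2 (His): best is CAC at 26.1.
Codon 3 (Glu): best is GAA at 42.5.
Codon 4 (Cys): best is UGU at 17.9.
Codon 5 (His): best is CAC at 26.1.
Codon 6 (Lys): best is AAG at 33.1.

UGU CAC GAA UGU CAC AAG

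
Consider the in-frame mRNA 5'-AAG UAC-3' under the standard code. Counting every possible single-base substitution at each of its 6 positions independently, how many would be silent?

Codon 1 (AAG, Lys): 1 synonymous substitution.
Codon 2 (UAC, Tyr): 1 synonymous substitution.
Total: 1 + 1 = 2.

2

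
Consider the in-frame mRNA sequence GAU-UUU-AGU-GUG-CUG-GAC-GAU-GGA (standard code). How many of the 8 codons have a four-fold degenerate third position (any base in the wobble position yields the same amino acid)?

Codon 1 GAU (Asp): third position 2-fold.
Codon 2 UUU (Phe): third position 2-fold.
Codon 3 AGU (Ser): third position 2-fold.
Codon 4 GUG (Val): third position 4-fold.
Codon 5 CUG (Leu): third position 4-fold.
Codon 6 GAC (Asp): third position 2-fold.
Codon 7 GAU (Asp): third position 2-fold.
Codon 8 GGA (Gly): third position 4-fold.
Four-fold degenerate third positions: 3.

3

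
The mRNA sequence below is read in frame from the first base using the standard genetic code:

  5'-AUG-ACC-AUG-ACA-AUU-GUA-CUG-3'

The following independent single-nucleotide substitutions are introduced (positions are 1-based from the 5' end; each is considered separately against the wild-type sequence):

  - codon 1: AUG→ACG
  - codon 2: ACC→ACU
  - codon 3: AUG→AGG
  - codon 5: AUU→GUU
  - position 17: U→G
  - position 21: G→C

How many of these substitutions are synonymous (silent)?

Codon 1: AUG (Met) → ACG (Thr) — missense.
Codon 2: ACC (Thr) → ACU (Thr) — synonymous.
Codon 3: AUG (Met) → AGG (Arg) — missense.
Codon 5: AUU (Ile) → GUU (Val) — missense.
Codon 6: GUA (Val) → GGA (Gly) — missense.
Codon 7: CUG (Leu) → CUC (Leu) — synonymous.
Synonymous: 2 of 6.

2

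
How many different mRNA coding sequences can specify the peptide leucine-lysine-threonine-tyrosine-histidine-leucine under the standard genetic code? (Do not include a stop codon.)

1152

Leu: 6 codons.
Lys: 2 codons.
Thr: 4 codons.
Tyr: 2 codons.
His: 2 codons.
Leu: 6 codons.
6 × 2 × 4 × 2 × 2 × 6 = 1152.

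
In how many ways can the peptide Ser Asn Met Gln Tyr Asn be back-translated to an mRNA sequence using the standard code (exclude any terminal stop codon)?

Ser: 6 codons.
Asn: 2 codons.
Met: 1 codon.
Gln: 2 codons.
Tyr: 2 codons.
Asn: 2 codons.
6 × 2 × 1 × 2 × 2 × 2 = 96.

96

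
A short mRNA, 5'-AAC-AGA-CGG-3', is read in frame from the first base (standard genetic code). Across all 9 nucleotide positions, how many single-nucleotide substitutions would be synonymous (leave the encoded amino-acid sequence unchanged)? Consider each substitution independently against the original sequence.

Codon 1 (AAC, Asn): 1 synonymous substitution.
Codon 2 (AGA, Arg): 2 synonymous substitutions.
Codon 3 (CGG, Arg): 4 synonymous substitutions.
Total: 1 + 2 + 4 = 7.

7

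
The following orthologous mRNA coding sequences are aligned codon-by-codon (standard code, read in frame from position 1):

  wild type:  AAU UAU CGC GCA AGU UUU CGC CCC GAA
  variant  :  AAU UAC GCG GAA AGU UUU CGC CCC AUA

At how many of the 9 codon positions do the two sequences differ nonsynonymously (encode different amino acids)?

3

Codon 1: AAU Asn / AAU Asn — identical.
Codon 2: UAU Tyr / UAC Tyr — synonymous.
Codon 3: CGC Arg / GCG Ala — nonsynonymous.
Codon 4: GCA Ala / GAA Glu — nonsynonymous.
Codon 5: AGU Ser / AGU Ser — identical.
Codon 6: UUU Phe / UUU Phe — identical.
Codon 7: CGC Arg / CGC Arg — identical.
Codon 8: CCC Pro / CCC Pro — identical.
Codon 9: GAA Glu / AUA Ile — nonsynonymous.
Nonsynonymous differences: 3.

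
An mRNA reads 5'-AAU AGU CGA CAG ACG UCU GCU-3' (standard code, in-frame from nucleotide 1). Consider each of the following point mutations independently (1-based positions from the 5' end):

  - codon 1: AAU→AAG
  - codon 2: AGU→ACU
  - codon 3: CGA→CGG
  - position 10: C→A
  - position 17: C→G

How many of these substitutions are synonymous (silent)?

Codon 1: AAU (Asn) → AAG (Lys) — missense.
Codon 2: AGU (Ser) → ACU (Thr) — missense.
Codon 3: CGA (Arg) → CGG (Arg) — synonymous.
Codon 4: CAG (Gln) → AAG (Lys) — missense.
Codon 6: UCU (Ser) → UGU (Cys) — missense.
Synonymous: 1 of 5.

1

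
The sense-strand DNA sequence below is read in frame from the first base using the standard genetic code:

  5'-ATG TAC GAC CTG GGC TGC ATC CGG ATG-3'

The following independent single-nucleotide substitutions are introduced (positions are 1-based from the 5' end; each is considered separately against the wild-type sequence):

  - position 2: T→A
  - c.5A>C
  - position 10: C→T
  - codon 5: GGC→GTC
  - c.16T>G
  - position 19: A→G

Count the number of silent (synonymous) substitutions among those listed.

1

Codon 1: ATG (Met) → AAG (Lys) — missense.
Codon 2: TAC (Tyr) → TCC (Ser) — missense.
Codon 4: CTG (Leu) → TTG (Leu) — synonymous.
Codon 5: GGC (Gly) → GTC (Val) — missense.
Codon 6: TGC (Cys) → GGC (Gly) — missense.
Codon 7: ATC (Ile) → GTC (Val) — missense.
Synonymous: 1 of 6.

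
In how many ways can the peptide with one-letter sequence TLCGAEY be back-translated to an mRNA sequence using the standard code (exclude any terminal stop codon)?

3072

Thr: 4 codons.
Leu: 6 codons.
Cys: 2 codons.
Gly: 4 codons.
Ala: 4 codons.
Glu: 2 codons.
Tyr: 2 codons.
4 × 6 × 2 × 4 × 4 × 2 × 2 = 3072.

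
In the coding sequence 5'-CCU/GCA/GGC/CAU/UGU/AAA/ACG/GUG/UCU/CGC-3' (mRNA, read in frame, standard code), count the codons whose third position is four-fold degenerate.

Codon 1 CCU (Pro): third position 4-fold.
Codon 2 GCA (Ala): third position 4-fold.
Codon 3 GGC (Gly): third position 4-fold.
Codon 4 CAU (His): third position 2-fold.
Codon 5 UGU (Cys): third position 2-fold.
Codon 6 AAA (Lys): third position 2-fold.
Codon 7 ACG (Thr): third position 4-fold.
Codon 8 GUG (Val): third position 4-fold.
Codon 9 UCU (Ser): third position 4-fold.
Codon 10 CGC (Arg): third position 4-fold.
Four-fold degenerate third positions: 7.

7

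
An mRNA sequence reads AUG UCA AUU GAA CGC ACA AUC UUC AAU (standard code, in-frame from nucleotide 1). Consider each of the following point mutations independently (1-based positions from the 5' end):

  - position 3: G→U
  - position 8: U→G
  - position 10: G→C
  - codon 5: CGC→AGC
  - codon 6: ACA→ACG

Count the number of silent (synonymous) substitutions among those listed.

1

Codon 1: AUG (Met) → AUU (Ile) — missense.
Codon 3: AUU (Ile) → AGU (Ser) — missense.
Codon 4: GAA (Glu) → CAA (Gln) — missense.
Codon 5: CGC (Arg) → AGC (Ser) — missense.
Codon 6: ACA (Thr) → ACG (Thr) — synonymous.
Synonymous: 1 of 5.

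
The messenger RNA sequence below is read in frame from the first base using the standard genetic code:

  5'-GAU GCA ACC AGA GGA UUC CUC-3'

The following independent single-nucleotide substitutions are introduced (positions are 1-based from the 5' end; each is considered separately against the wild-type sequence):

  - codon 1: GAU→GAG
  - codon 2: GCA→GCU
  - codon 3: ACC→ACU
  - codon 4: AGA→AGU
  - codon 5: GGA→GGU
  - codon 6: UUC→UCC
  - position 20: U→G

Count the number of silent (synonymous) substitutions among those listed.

3

Codon 1: GAU (Asp) → GAG (Glu) — missense.
Codon 2: GCA (Ala) → GCU (Ala) — synonymous.
Codon 3: ACC (Thr) → ACU (Thr) — synonymous.
Codon 4: AGA (Arg) → AGU (Ser) — missense.
Codon 5: GGA (Gly) → GGU (Gly) — synonymous.
Codon 6: UUC (Phe) → UCC (Ser) — missense.
Codon 7: CUC (Leu) → CGC (Arg) — missense.
Synonymous: 3 of 7.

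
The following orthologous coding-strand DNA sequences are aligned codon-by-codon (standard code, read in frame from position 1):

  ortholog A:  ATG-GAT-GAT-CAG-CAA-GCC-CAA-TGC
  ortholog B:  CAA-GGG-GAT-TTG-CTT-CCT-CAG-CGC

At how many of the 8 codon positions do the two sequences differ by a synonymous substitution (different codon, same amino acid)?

Codon 1: ATG Met / CAA Gln — nonsynonymous.
Codon 2: GAT Asp / GGG Gly — nonsynonymous.
Codon 3: GAT Asp / GAT Asp — identical.
Codon 4: CAG Gln / TTG Leu — nonsynonymous.
Codon 5: CAA Gln / CTT Leu — nonsynonymous.
Codon 6: GCC Ala / CCT Pro — nonsynonymous.
Codon 7: CAA Gln / CAG Gln — synonymous.
Codon 8: TGC Cys / CGC Arg — nonsynonymous.
Synonymous differences: 1.

1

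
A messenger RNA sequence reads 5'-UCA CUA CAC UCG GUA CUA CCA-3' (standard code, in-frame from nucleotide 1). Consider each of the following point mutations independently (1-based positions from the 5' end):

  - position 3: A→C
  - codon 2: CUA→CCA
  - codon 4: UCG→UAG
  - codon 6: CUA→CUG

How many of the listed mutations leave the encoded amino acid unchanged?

2

Codon 1: UCA (Ser) → UCC (Ser) — synonymous.
Codon 2: CUA (Leu) → CCA (Pro) — missense.
Codon 4: UCG (Ser) → UAG (Stop) — nonsense.
Codon 6: CUA (Leu) → CUG (Leu) — synonymous.
Synonymous: 2 of 4.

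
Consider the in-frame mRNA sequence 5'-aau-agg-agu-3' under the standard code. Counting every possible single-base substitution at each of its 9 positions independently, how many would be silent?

Codon 1 (AAU, Asn): 1 synonymous substitution.
Codon 2 (AGG, Arg): 2 synonymous substitutions.
Codon 3 (AGU, Ser): 1 synonymous substitution.
Total: 1 + 2 + 1 = 4.

4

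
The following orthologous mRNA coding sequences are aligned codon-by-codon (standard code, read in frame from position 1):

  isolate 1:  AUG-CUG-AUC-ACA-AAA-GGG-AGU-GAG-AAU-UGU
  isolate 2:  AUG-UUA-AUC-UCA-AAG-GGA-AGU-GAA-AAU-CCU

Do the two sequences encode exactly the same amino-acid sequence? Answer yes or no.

no

Codon 1: AUG Met / AUG Met — identical.
Codon 2: CUG Leu / UUA Leu — synonymous.
Codon 3: AUC Ile / AUC Ile — identical.
Codon 4: ACA Thr / UCA Ser — nonsynonymous.
Codon 5: AAA Lys / AAG Lys — synonymous.
Codon 6: GGG Gly / GGA Gly — synonymous.
Codon 7: AGU Ser / AGU Ser — identical.
Codon 8: GAG Glu / GAA Glu — synonymous.
Codon 9: AAU Asn / AAU Asn — identical.
Codon 10: UGU Cys / CCU Pro — nonsynonymous.
Nonsynonymous differences: 2 → different protein.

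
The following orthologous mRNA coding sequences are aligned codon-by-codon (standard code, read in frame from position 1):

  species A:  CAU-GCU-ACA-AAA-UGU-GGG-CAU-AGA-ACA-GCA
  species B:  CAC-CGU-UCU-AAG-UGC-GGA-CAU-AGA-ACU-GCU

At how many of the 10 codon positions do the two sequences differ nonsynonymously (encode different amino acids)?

2

Codon 1: CAU His / CAC His — synonymous.
Codon 2: GCU Ala / CGU Arg — nonsynonymous.
Codon 3: ACA Thr / UCU Ser — nonsynonymous.
Codon 4: AAA Lys / AAG Lys — synonymous.
Codon 5: UGU Cys / UGC Cys — synonymous.
Codon 6: GGG Gly / GGA Gly — synonymous.
Codon 7: CAU His / CAU His — identical.
Codon 8: AGA Arg / AGA Arg — identical.
Codon 9: ACA Thr / ACU Thr — synonymous.
Codon 10: GCA Ala / GCU Ala — synonymous.
Nonsynonymous differences: 2.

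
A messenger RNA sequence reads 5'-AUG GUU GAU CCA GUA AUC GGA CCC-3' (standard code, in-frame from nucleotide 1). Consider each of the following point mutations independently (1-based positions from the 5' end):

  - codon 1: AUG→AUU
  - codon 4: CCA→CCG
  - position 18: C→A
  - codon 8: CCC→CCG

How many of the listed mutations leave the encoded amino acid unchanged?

3

Codon 1: AUG (Met) → AUU (Ile) — missense.
Codon 4: CCA (Pro) → CCG (Pro) — synonymous.
Codon 6: AUC (Ile) → AUA (Ile) — synonymous.
Codon 8: CCC (Pro) → CCG (Pro) — synonymous.
Synonymous: 3 of 4.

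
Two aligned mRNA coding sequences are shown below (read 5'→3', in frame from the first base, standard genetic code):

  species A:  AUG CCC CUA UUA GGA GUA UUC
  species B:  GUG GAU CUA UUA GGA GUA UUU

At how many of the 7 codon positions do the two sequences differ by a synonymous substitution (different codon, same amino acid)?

Codon 1: AUG Met / GUG Val — nonsynonymous.
Codon 2: CCC Pro / GAU Asp — nonsynonymous.
Codon 3: CUA Leu / CUA Leu — identical.
Codon 4: UUA Leu / UUA Leu — identical.
Codon 5: GGA Gly / GGA Gly — identical.
Codon 6: GUA Val / GUA Val — identical.
Codon 7: UUC Phe / UUU Phe — synonymous.
Synonymous differences: 1.

1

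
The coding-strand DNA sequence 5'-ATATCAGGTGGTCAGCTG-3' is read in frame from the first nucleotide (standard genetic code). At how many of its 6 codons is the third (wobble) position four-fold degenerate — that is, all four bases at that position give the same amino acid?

4

Codon 1 ATA (Ile): third position 3-fold.
Codon 2 TCA (Ser): third position 4-fold.
Codon 3 GGT (Gly): third position 4-fold.
Codon 4 GGT (Gly): third position 4-fold.
Codon 5 CAG (Gln): third position 2-fold.
Codon 6 CTG (Leu): third position 4-fold.
Four-fold degenerate third positions: 4.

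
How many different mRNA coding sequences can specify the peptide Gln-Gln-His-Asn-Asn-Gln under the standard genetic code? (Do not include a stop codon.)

Gln: 2 codons.
Gln: 2 codons.
His: 2 codons.
Asn: 2 codons.
Asn: 2 codons.
Gln: 2 codons.
2 × 2 × 2 × 2 × 2 × 2 = 64.

64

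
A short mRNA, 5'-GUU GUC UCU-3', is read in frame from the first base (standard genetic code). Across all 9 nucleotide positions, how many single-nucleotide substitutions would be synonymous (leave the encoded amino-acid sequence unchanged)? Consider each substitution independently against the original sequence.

9

Codon 1 (GUU, Val): 3 synonymous substitutions.
Codon 2 (GUC, Val): 3 synonymous substitutions.
Codon 3 (UCU, Ser): 3 synonymous substitutions.
Total: 3 + 3 + 3 = 9.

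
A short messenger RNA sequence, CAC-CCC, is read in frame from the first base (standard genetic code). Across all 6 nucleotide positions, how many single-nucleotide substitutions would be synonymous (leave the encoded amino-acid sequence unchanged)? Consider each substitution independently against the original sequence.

4

Codon 1 (CAC, His): 1 synonymous substitution.
Codon 2 (CCC, Pro): 3 synonymous substitutions.
Total: 1 + 3 = 4.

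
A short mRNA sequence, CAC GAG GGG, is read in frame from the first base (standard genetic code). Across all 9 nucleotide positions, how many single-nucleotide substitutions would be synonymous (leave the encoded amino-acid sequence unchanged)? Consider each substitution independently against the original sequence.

5

Codon 1 (CAC, His): 1 synonymous substitution.
Codon 2 (GAG, Glu): 1 synonymous substitution.
Codon 3 (GGG, Gly): 3 synonymous substitutions.
Total: 1 + 1 + 3 = 5.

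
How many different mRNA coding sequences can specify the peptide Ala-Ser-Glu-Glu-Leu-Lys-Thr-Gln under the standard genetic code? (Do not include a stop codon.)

Ala: 4 codons.
Ser: 6 codons.
Glu: 2 codons.
Glu: 2 codons.
Leu: 6 codons.
Lys: 2 codons.
Thr: 4 codons.
Gln: 2 codons.
4 × 6 × 2 × 2 × 6 × 2 × 4 × 2 = 9216.

9216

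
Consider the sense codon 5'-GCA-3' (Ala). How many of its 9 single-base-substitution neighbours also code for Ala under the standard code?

Position 1: none → 0 synonymous.
Position 2: none → 0 synonymous.
Position 3: GCU, GCC, GCG → 3 synonymous.
Total: 0 + 0 + 3 = 3.

3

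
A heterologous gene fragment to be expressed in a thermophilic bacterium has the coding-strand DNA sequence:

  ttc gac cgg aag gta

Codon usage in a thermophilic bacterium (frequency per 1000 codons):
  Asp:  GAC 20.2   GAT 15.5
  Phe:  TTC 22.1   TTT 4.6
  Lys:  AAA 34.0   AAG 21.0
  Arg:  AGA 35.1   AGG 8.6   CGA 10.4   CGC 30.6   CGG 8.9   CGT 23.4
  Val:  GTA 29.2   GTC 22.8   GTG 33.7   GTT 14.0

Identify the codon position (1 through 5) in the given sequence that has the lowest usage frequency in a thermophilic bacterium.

Codon 1 TTC (Phe): 22.1 per 1000.
Codon 2 GAC (Asp): 20.2 per 1000.
Codon 3 CGG (Arg): 8.9 per 1000.
Codon 4 AAG (Lys): 21.0 per 1000.
Codon 5 GTA (Val): 29.2 per 1000.
Lowest frequency is 8.9 at codon 3.

3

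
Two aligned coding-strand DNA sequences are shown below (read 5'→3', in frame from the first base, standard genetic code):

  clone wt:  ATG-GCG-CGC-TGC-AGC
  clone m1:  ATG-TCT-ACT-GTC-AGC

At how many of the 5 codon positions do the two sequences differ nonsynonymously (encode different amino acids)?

3

Codon 1: ATG Met / ATG Met — identical.
Codon 2: GCG Ala / TCT Ser — nonsynonymous.
Codon 3: CGC Arg / ACT Thr — nonsynonymous.
Codon 4: TGC Cys / GTC Val — nonsynonymous.
Codon 5: AGC Ser / AGC Ser — identical.
Nonsynonymous differences: 3.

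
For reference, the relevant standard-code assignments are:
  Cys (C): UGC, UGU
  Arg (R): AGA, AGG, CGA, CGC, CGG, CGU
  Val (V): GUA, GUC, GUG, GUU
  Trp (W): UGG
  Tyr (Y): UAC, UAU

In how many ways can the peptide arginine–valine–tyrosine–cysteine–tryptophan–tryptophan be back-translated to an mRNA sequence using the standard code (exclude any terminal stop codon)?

96

Arg: 6 codons.
Val: 4 codons.
Tyr: 2 codons.
Cys: 2 codons.
Trp: 1 codon.
Trp: 1 codon.
6 × 4 × 2 × 2 × 1 × 1 = 96.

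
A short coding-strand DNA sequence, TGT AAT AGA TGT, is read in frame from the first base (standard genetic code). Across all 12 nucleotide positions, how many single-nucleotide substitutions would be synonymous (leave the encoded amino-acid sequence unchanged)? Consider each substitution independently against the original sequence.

Codon 1 (TGT, Cys): 1 synonymous substitution.
Codon 2 (AAT, Asn): 1 synonymous substitution.
Codon 3 (AGA, Arg): 2 synonymous substitutions.
Codon 4 (TGT, Cys): 1 synonymous substitution.
Total: 1 + 1 + 2 + 1 = 5.

5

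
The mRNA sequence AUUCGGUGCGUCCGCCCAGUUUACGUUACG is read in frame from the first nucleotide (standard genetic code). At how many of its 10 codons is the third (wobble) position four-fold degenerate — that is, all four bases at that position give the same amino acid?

Codon 1 AUU (Ile): third position 3-fold.
Codon 2 CGG (Arg): third position 4-fold.
Codon 3 UGC (Cys): third position 2-fold.
Codon 4 GUC (Val): third position 4-fold.
Codon 5 CGC (Arg): third position 4-fold.
Codon 6 CCA (Pro): third position 4-fold.
Codon 7 GUU (Val): third position 4-fold.
Codon 8 UAC (Tyr): third position 2-fold.
Codon 9 GUU (Val): third position 4-fold.
Codon 10 ACG (Thr): third position 4-fold.
Four-fold degenerate third positions: 7.

7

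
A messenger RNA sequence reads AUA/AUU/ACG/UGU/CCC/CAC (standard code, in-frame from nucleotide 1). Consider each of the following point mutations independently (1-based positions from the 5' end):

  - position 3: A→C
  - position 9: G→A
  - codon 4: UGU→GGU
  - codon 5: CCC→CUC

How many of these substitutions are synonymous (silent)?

Codon 1: AUA (Ile) → AUC (Ile) — synonymous.
Codon 3: ACG (Thr) → ACA (Thr) — synonymous.
Codon 4: UGU (Cys) → GGU (Gly) — missense.
Codon 5: CCC (Pro) → CUC (Leu) — missense.
Synonymous: 2 of 4.

2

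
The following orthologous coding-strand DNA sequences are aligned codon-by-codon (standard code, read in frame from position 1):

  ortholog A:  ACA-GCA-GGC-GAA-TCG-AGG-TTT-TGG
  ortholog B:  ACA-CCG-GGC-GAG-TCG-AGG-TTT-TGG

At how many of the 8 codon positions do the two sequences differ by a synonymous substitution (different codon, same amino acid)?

Codon 1: ACA Thr / ACA Thr — identical.
Codon 2: GCA Ala / CCG Pro — nonsynonymous.
Codon 3: GGC Gly / GGC Gly — identical.
Codon 4: GAA Glu / GAG Glu — synonymous.
Codon 5: TCG Ser / TCG Ser — identical.
Codon 6: AGG Arg / AGG Arg — identical.
Codon 7: TTT Phe / TTT Phe — identical.
Codon 8: TGG Trp / TGG Trp — identical.
Synonymous differences: 1.

1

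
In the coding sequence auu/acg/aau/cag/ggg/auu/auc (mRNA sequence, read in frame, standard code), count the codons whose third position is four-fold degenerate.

Codon 1 AUU (Ile): third position 3-fold.
Codon 2 ACG (Thr): third position 4-fold.
Codon 3 AAU (Asn): third position 2-fold.
Codon 4 CAG (Gln): third position 2-fold.
Codon 5 GGG (Gly): third position 4-fold.
Codon 6 AUU (Ile): third position 3-fold.
Codon 7 AUC (Ile): third position 3-fold.
Four-fold degenerate third positions: 2.

2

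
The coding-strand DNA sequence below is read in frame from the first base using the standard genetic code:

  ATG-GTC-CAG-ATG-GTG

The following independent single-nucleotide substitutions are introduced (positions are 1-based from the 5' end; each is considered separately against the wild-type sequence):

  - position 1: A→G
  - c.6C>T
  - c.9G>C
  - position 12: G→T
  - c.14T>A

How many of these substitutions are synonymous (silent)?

1

Codon 1: ATG (Met) → GTG (Val) — missense.
Codon 2: GTC (Val) → GTT (Val) — synonymous.
Codon 3: CAG (Gln) → CAC (His) — missense.
Codon 4: ATG (Met) → ATT (Ile) — missense.
Codon 5: GTG (Val) → GAG (Glu) — missense.
Synonymous: 1 of 5.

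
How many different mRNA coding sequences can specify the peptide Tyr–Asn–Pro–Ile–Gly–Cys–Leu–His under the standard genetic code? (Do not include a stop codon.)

Tyr: 2 codons.
Asn: 2 codons.
Pro: 4 codons.
Ile: 3 codons.
Gly: 4 codons.
Cys: 2 codons.
Leu: 6 codons.
His: 2 codons.
2 × 2 × 4 × 3 × 4 × 2 × 6 × 2 = 4608.

4608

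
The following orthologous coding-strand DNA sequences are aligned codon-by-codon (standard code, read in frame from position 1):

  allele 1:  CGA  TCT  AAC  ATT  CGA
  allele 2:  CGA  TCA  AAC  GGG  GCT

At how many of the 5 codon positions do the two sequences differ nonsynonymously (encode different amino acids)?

2

Codon 1: CGA Arg / CGA Arg — identical.
Codon 2: TCT Ser / TCA Ser — synonymous.
Codon 3: AAC Asn / AAC Asn — identical.
Codon 4: ATT Ile / GGG Gly — nonsynonymous.
Codon 5: CGA Arg / GCT Ala — nonsynonymous.
Nonsynonymous differences: 2.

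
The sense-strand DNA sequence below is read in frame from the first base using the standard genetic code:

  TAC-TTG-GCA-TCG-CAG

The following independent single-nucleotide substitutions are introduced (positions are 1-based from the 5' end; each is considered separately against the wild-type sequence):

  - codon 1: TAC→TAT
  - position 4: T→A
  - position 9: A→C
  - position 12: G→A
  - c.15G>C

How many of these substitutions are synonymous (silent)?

Codon 1: TAC (Tyr) → TAT (Tyr) — synonymous.
Codon 2: TTG (Leu) → ATG (Met) — missense.
Codon 3: GCA (Ala) → GCC (Ala) — synonymous.
Codon 4: TCG (Ser) → TCA (Ser) — synonymous.
Codon 5: CAG (Gln) → CAC (His) — missense.
Synonymous: 3 of 5.

3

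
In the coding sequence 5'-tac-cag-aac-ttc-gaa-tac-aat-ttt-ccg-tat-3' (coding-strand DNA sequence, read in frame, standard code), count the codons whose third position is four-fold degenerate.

Codon 1 TAC (Tyr): third position 2-fold.
Codon 2 CAG (Gln): third position 2-fold.
Codon 3 AAC (Asn): third position 2-fold.
Codon 4 TTC (Phe): third position 2-fold.
Codon 5 GAA (Glu): third position 2-fold.
Codon 6 TAC (Tyr): third position 2-fold.
Codon 7 AAT (Asn): third position 2-fold.
Codon 8 TTT (Phe): third position 2-fold.
Codon 9 CCG (Pro): third position 4-fold.
Codon 10 TAT (Tyr): third position 2-fold.
Four-fold degenerate third positions: 1.

1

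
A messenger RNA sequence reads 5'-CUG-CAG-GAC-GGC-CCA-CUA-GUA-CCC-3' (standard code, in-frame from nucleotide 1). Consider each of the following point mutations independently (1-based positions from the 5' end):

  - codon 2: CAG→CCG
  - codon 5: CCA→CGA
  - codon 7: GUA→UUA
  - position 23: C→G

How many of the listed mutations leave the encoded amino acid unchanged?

0

Codon 2: CAG (Gln) → CCG (Pro) — missense.
Codon 5: CCA (Pro) → CGA (Arg) — missense.
Codon 7: GUA (Val) → UUA (Leu) — missense.
Codon 8: CCC (Pro) → CGC (Arg) — missense.
Synonymous: 0 of 4.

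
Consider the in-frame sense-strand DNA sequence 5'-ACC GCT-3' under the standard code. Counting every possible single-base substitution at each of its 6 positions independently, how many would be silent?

6

Codon 1 (ACC, Thr): 3 synonymous substitutions.
Codon 2 (GCT, Ala): 3 synonymous substitutions.
Total: 3 + 3 = 6.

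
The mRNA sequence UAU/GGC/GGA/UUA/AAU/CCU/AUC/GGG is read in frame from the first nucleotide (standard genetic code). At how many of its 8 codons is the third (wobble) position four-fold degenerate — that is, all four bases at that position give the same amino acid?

Codon 1 UAU (Tyr): third position 2-fold.
Codon 2 GGC (Gly): third position 4-fold.
Codon 3 GGA (Gly): third position 4-fold.
Codon 4 UUA (Leu): third position 2-fold.
Codon 5 AAU (Asn): third position 2-fold.
Codon 6 CCU (Pro): third position 4-fold.
Codon 7 AUC (Ile): third position 3-fold.
Codon 8 GGG (Gly): third position 4-fold.
Four-fold degenerate third positions: 4.

4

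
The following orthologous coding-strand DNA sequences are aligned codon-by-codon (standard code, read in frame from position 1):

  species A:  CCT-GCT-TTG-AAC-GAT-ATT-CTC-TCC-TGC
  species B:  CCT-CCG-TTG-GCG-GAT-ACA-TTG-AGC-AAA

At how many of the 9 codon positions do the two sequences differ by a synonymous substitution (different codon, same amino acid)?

Codon 1: CCT Pro / CCT Pro — identical.
Codon 2: GCT Ala / CCG Pro — nonsynonymous.
Codon 3: TTG Leu / TTG Leu — identical.
Codon 4: AAC Asn / GCG Ala — nonsynonymous.
Codon 5: GAT Asp / GAT Asp — identical.
Codon 6: ATT Ile / ACA Thr — nonsynonymous.
Codon 7: CTC Leu / TTG Leu — synonymous.
Codon 8: TCC Ser / AGC Ser — synonymous.
Codon 9: TGC Cys / AAA Lys — nonsynonymous.
Synonymous differences: 2.

2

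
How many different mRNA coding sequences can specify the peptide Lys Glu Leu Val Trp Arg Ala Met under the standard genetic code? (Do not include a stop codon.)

2304

Lys: 2 codons.
Glu: 2 codons.
Leu: 6 codons.
Val: 4 codons.
Trp: 1 codon.
Arg: 6 codons.
Ala: 4 codons.
Met: 1 codon.
2 × 2 × 6 × 4 × 1 × 6 × 4 × 1 = 2304.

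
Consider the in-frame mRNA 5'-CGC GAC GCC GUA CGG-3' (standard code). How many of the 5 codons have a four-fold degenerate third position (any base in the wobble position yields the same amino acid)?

Codon 1 CGC (Arg): third position 4-fold.
Codon 2 GAC (Asp): third position 2-fold.
Codon 3 GCC (Ala): third position 4-fold.
Codon 4 GUA (Val): third position 4-fold.
Codon 5 CGG (Arg): third position 4-fold.
Four-fold degenerate third positions: 4.

4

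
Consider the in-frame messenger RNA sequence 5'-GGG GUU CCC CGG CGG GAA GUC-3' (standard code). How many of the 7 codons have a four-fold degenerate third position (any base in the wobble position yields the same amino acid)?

Codon 1 GGG (Gly): third position 4-fold.
Codon 2 GUU (Val): third position 4-fold.
Codon 3 CCC (Pro): third position 4-fold.
Codon 4 CGG (Arg): third position 4-fold.
Codon 5 CGG (Arg): third position 4-fold.
Codon 6 GAA (Glu): third position 2-fold.
Codon 7 GUC (Val): third position 4-fold.
Four-fold degenerate third positions: 6.

6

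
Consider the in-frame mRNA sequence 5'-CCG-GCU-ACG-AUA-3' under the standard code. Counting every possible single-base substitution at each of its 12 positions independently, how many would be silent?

Codon 1 (CCG, Pro): 3 synonymous substitutions.
Codon 2 (GCU, Ala): 3 synonymous substitutions.
Codon 3 (ACG, Thr): 3 synonymous substitutions.
Codon 4 (AUA, Ile): 2 synonymous substitutions.
Total: 3 + 3 + 3 + 2 = 11.

11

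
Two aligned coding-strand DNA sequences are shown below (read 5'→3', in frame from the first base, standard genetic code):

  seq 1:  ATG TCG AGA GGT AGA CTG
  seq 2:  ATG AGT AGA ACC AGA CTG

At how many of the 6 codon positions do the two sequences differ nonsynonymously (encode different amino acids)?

Codon 1: ATG Met / ATG Met — identical.
Codon 2: TCG Ser / AGT Ser — synonymous.
Codon 3: AGA Arg / AGA Arg — identical.
Codon 4: GGT Gly / ACC Thr — nonsynonymous.
Codon 5: AGA Arg / AGA Arg — identical.
Codon 6: CTG Leu / CTG Leu — identical.
Nonsynonymous differences: 1.

1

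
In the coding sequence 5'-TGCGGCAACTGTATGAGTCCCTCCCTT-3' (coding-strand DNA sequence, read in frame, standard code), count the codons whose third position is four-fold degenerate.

4

Codon 1 TGC (Cys): third position 2-fold.
Codon 2 GGC (Gly): third position 4-fold.
Codon 3 AAC (Asn): third position 2-fold.
Codon 4 TGT (Cys): third position 2-fold.
Codon 5 ATG (Met): third position 1-fold.
Codon 6 AGT (Ser): third position 2-fold.
Codon 7 CCC (Pro): third position 4-fold.
Codon 8 TCC (Ser): third position 4-fold.
Codon 9 CTT (Leu): third position 4-fold.
Four-fold degenerate third positions: 4.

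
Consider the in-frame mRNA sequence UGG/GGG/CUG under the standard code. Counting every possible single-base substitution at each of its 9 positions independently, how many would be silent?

7

Codon 1 (UGG, Trp): 0 synonymous substitutions.
Codon 2 (GGG, Gly): 3 synonymous substitutions.
Codon 3 (CUG, Leu): 4 synonymous substitutions.
Total: 0 + 3 + 4 = 7.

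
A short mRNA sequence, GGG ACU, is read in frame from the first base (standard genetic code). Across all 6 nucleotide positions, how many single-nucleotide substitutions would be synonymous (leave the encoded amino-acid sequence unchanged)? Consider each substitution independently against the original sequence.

6

Codon 1 (GGG, Gly): 3 synonymous substitutions.
Codon 2 (ACU, Thr): 3 synonymous substitutions.
Total: 3 + 3 = 6.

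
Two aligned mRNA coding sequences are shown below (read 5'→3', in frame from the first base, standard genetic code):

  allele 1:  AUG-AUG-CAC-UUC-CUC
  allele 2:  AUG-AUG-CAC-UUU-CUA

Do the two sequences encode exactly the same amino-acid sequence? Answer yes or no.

Codon 1: AUG Met / AUG Met — identical.
Codon 2: AUG Met / AUG Met — identical.
Codon 3: CAC His / CAC His — identical.
Codon 4: UUC Phe / UUU Phe — synonymous.
Codon 5: CUC Leu / CUA Leu — synonymous.
Nonsynonymous differences: 0 → same protein.

yes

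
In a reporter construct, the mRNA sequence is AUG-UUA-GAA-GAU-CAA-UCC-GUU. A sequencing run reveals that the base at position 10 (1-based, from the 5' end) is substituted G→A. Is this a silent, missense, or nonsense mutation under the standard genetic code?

missense

Position 10 falls in codon 4: GAU → Asp.
After the substitution the codon is AAU → Asn.
Asp ≠ Asn, so this is a missense mutation.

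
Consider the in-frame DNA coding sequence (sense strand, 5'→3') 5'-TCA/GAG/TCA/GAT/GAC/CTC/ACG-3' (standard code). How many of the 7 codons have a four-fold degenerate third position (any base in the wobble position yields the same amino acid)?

Codon 1 TCA (Ser): third position 4-fold.
Codon 2 GAG (Glu): third position 2-fold.
Codon 3 TCA (Ser): third position 4-fold.
Codon 4 GAT (Asp): third position 2-fold.
Codon 5 GAC (Asp): third position 2-fold.
Codon 6 CTC (Leu): third position 4-fold.
Codon 7 ACG (Thr): third position 4-fold.
Four-fold degenerate third positions: 4.

4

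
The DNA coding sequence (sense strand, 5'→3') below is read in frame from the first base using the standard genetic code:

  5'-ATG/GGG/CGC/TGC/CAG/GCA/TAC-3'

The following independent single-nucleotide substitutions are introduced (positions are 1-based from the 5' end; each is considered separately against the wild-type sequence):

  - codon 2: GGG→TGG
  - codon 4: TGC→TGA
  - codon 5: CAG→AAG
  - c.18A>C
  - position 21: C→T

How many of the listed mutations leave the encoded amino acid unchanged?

Codon 2: GGG (Gly) → TGG (Trp) — missense.
Codon 4: TGC (Cys) → TGA (Stop) — nonsense.
Codon 5: CAG (Gln) → AAG (Lys) — missense.
Codon 6: GCA (Ala) → GCC (Ala) — synonymous.
Codon 7: TAC (Tyr) → TAT (Tyr) — synonymous.
Synonymous: 2 of 5.

2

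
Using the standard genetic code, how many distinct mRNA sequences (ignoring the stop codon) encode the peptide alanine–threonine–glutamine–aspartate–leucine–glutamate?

Ala: 4 codons.
Thr: 4 codons.
Gln: 2 codons.
Asp: 2 codons.
Leu: 6 codons.
Glu: 2 codons.
4 × 4 × 2 × 2 × 6 × 2 = 768.

768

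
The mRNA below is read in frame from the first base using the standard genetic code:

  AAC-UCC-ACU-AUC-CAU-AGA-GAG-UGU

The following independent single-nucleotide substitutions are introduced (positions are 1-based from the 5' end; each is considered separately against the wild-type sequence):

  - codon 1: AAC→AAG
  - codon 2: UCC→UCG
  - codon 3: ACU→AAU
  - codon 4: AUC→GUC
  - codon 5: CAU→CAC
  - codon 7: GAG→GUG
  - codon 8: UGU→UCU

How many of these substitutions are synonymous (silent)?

2

Codon 1: AAC (Asn) → AAG (Lys) — missense.
Codon 2: UCC (Ser) → UCG (Ser) — synonymous.
Codon 3: ACU (Thr) → AAU (Asn) — missense.
Codon 4: AUC (Ile) → GUC (Val) — missense.
Codon 5: CAU (His) → CAC (His) — synonymous.
Codon 7: GAG (Glu) → GUG (Val) — missense.
Codon 8: UGU (Cys) → UCU (Ser) — missense.
Synonymous: 2 of 7.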